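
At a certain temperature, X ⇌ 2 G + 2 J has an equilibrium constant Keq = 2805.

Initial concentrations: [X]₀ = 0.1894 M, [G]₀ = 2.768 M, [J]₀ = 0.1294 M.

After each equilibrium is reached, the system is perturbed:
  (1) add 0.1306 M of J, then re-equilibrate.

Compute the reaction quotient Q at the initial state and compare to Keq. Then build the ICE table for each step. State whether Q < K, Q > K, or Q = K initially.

Q₀ = 0.6774 vs Keq = 2805 ⇒ Q<K, forward
Step 1:
                  X         G         J
  init       0.1894     2.768    0.1294
  Δ         -0.1885     0.377     0.377
  eq      9.0423e-04     3.145    0.5064
  solve Keq expr → x = 0.1885; check Q = 2805
Then add 0.1306 M of J.
Step 2:
                  X         G         J
  init    9.0423e-04     3.145     0.637
  Δ       5.2093e-04 -0.001042 -0.001042
  eq       0.001425     3.144    0.6359
  solve Keq expr → x = -5.2093e-04; check Q = 2805

Q₀ = 0.6774; Q < K (proceeds forward)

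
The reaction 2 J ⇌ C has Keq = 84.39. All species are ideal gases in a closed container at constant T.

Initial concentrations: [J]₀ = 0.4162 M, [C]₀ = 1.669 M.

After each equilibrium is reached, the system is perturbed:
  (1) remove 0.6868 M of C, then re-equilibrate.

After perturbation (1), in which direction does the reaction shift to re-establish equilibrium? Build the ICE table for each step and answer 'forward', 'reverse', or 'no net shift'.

Direction: forward

Q₀ = 9.635 vs Keq = 84.39 ⇒ Q<K, forward
Step 1:
                    J           C
  I            0.4162       1.669
  C             -0.27       0.135
  E            0.1462       1.804
  solve Keq expr → x = 0.135; check Q = 84.39
Then remove 0.6868 M of C.
Step 2:
                    J           C
  I            0.1462       1.117
  C          -0.03037     0.01519
  E            0.1158       1.132
  solve Keq expr → x = 0.01519; check Q = 84.39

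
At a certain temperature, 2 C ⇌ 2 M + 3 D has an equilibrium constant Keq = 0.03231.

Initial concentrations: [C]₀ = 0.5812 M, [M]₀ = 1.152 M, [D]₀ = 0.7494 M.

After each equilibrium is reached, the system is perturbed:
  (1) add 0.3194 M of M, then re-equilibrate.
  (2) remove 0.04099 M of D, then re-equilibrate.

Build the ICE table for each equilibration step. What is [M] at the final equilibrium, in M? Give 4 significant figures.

[M]_eq = 1.174 M

Q₀ = 1.653 vs Keq = 0.03231 ⇒ Q>K, reverse
Step 1:
                    C           M           D
  Initial      0.5812       1.152      0.7494
  Change       0.2868     -0.2868     -0.4302
  Equil         0.868      0.8652      0.3192
  solve Keq expr → x = -0.1434; check Q = 0.03231
Then add 0.3194 M of M.
Step 2:
                    C           M           D
  Initial       0.868       1.185      0.3192
  Change       0.0326     -0.0326     -0.0489
  Equil        0.9006       1.152      0.2703
  solve Keq expr → x = -0.0163; check Q = 0.03231
Then remove 0.04099 M of D.
Step 3:
                    C           M           D
  Initial      0.9006       1.152      0.2293
  Change     -0.02213     0.02213     0.03319
  Equil        0.8785       1.174      0.2625
  solve Keq expr → x = 0.01106; check Q = 0.03231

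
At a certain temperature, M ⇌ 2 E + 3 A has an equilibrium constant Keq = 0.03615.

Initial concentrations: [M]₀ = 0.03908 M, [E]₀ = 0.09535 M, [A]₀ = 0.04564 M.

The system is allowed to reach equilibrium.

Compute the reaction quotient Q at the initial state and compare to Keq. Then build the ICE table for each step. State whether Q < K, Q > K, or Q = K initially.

Q₀ = 2.2117e-05 vs Keq = 0.03615 ⇒ Q<K, forward
Step 1:
                   M          E          A
  init       0.03908    0.09535    0.04564
  Δ         -0.03622    0.07244     0.1087
  eq        0.002861     0.1678     0.1543
  solve Keq expr → x = 0.03622; check Q = 0.03615

Q₀ = 2.2117e-05; Q < K (proceeds forward)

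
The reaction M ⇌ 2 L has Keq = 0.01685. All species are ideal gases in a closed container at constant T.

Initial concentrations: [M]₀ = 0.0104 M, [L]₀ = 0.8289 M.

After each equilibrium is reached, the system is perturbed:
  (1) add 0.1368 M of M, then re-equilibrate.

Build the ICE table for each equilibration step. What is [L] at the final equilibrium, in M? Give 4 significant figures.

Q₀ = 66.06 vs Keq = 0.01685 ⇒ Q>K, reverse
Step 1:
                   M          L
  Initial     0.0104     0.8289
  Change      0.3742    -0.7484
  Equil       0.3846     0.0805
  solve Keq expr → x = -0.3742; check Q = 0.01685
Then add 0.1368 M of M.
Step 2:
                   M          L
  Initial     0.5214     0.0805
  Change    -0.00633    0.01266
  Equil       0.5151    0.09316
  solve Keq expr → x = 0.00633; check Q = 0.01685

[L]_eq = 0.09316 M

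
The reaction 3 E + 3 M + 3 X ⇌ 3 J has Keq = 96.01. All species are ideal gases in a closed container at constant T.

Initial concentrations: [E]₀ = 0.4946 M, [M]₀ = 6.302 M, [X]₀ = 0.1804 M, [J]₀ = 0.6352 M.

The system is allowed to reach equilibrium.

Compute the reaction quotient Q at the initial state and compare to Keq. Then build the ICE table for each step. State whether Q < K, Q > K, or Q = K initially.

Q₀ = 1.442 vs Keq = 96.01 ⇒ Q<K, forward
Step 1:
                   E          M          X          J
  I           0.4946      6.302     0.1804     0.6352
  C          -0.1116    -0.1116    -0.1116     0.1116
  E            0.383       6.19    0.06879     0.7468
  solve Keq expr → x = 0.0372; check Q = 96.01

Q₀ = 1.442; Q < K (proceeds forward)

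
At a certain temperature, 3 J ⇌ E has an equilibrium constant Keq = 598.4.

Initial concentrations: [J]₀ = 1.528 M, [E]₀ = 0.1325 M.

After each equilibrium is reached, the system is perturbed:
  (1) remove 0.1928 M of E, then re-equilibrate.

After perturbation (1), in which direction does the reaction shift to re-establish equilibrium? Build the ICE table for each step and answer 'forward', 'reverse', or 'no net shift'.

Direction: forward

Q₀ = 0.03714 vs Keq = 598.4 ⇒ Q<K, forward
Step 1:
                    J           E
  I             1.528      0.1325
  C            -1.427      0.4758
  E            0.1005      0.6083
  solve Keq expr → x = 0.4758; check Q = 598.4
Then remove 0.1928 M of E.
Step 2:
                    J           E
  I            0.1005      0.4155
  C          -0.01172    0.003907
  E           0.08883      0.4194
  solve Keq expr → x = 0.003907; check Q = 598.4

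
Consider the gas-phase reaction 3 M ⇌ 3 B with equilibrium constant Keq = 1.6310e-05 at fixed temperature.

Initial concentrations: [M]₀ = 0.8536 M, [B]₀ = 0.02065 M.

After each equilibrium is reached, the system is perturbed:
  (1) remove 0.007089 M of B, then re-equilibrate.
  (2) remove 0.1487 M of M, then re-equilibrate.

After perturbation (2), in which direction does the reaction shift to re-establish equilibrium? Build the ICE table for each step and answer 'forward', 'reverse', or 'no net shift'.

Direction: reverse

Q₀ = 1.4158e-05 vs Keq = 1.6310e-05 ⇒ Q<K, forward
Step 1:
                    M           B
  init         0.8536     0.02065
  Δ       -9.7273e-04  9.7273e-04
  eq           0.8526     0.02162
  solve Keq expr → x = 3.2424e-04; check Q = 1.6310e-05
Then remove 0.007089 M of B.
Step 2:
                    M           B
  init         0.8526     0.01453
  Δ         -0.006914    0.006914
  eq           0.8457     0.02145
  solve Keq expr → x = 0.002305; check Q = 1.6310e-05
Then remove 0.1487 M of M.
Step 3:
                    M           B
  init          0.697     0.02145
  Δ          0.003678   -0.003678
  eq           0.7007     0.01777
  solve Keq expr → x = -0.001226; check Q = 1.6310e-05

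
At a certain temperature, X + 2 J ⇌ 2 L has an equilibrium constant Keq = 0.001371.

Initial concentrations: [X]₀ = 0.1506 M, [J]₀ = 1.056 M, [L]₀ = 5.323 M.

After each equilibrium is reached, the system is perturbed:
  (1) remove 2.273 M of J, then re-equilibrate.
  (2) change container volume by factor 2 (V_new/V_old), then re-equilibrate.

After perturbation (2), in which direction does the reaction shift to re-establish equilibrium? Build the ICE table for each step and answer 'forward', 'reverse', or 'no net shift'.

Direction: reverse

Q₀ = 168.7 vs Keq = 0.001371 ⇒ Q>K, reverse
Step 1:
                  X         J         L
  I          0.1506     1.056     5.323
  C           2.481     4.962    -4.962
  E           2.631     6.018    0.3614
  solve Keq expr → x = -2.481; check Q = 0.001371
Then remove 2.273 M of J.
Step 2:
                  X         J         L
  I           2.631     3.745    0.3614
  C         0.06309    0.1262   -0.1262
  E           2.694     3.871    0.2353
  solve Keq expr → x = -0.06309; check Q = 0.001371
Then change container volume by factor 2 (V_new/V_old).
Step 3:
                  X         J         L
  I           1.347     1.935    0.1176
  C         0.01627   0.03255  -0.03255
  E           1.364     1.968   0.08509
  solve Keq expr → x = -0.01627; check Q = 0.001371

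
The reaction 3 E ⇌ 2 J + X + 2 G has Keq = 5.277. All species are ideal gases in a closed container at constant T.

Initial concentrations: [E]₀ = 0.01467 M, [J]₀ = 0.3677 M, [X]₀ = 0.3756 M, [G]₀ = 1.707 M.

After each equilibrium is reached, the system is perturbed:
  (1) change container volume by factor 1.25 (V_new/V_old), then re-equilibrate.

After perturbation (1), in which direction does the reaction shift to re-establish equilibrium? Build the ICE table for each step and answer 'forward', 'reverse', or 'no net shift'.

Q₀ = 4.6869e+04 vs Keq = 5.277 ⇒ Q>K, reverse
Step 1:
                    E           J           X           G
  init        0.01467      0.3677      0.3756       1.707
  Δ            0.1901     -0.1267    -0.06336     -0.1267
  eq           0.2047       0.241      0.3122        1.58
  solve Keq expr → x = -0.06336; check Q = 5.277
Then change container volume by factor 1.25 (V_new/V_old).
Step 2:
                    E           J           X           G
  init         0.1638      0.1928      0.2498       1.264
  Δ          -0.01574     0.01049    0.005245     0.01049
  eq           0.1481      0.2033       0.255       1.275
  solve Keq expr → x = 0.005245; check Q = 5.277

Direction: forward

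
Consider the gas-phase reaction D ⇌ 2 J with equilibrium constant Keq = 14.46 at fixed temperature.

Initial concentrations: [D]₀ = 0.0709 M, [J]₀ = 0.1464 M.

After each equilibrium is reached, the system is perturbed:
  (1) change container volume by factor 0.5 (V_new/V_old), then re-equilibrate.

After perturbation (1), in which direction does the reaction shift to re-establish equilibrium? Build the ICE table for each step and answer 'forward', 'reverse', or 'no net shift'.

Direction: reverse

Q₀ = 0.3023 vs Keq = 14.46 ⇒ Q<K, forward
Step 1:
                    D           J
  init         0.0709      0.1464
  Δ          -0.06557      0.1311
  eq         0.005327      0.2775
  solve Keq expr → x = 0.06557; check Q = 14.46
Then change container volume by factor 0.5 (V_new/V_old).
Step 2:
                    D           J
  init        0.01065      0.5551
  Δ          0.009257    -0.01851
  eq          0.01991      0.5366
  solve Keq expr → x = -0.009257; check Q = 14.46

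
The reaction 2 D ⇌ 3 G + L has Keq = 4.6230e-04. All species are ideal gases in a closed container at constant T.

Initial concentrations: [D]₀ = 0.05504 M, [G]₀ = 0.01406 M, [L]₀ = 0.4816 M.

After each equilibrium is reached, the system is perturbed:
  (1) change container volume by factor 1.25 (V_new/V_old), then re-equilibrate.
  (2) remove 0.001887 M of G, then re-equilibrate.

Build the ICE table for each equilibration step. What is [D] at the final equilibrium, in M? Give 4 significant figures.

Q₀ = 4.4186e-04 vs Keq = 4.6230e-04 ⇒ Q<K, forward
Step 1:
                  D         G         L
  init      0.05504   0.01406    0.4816
  Δ       -1.2726e-04 1.9089e-04 6.3631e-05
  eq        0.05491   0.01425    0.4817
  solve Keq expr → x = 6.3631e-05; check Q = 4.6230e-04
Then change container volume by factor 1.25 (V_new/V_old).
Step 2:
                  D         G         L
  init      0.04393    0.0114    0.3853
  Δ       -0.001071  0.001607 5.3556e-04
  eq        0.04286   0.01301    0.3859
  solve Keq expr → x = 5.3556e-04; check Q = 4.6230e-04
Then remove 0.001887 M of G.
Step 3:
                  D         G         L
  init      0.04286   0.01112    0.3859
  Δ       -0.001104  0.001656 5.5217e-04
  eq        0.04175   0.01278    0.3864
  solve Keq expr → x = 5.5217e-04; check Q = 4.6230e-04

[D]_eq = 0.04175 M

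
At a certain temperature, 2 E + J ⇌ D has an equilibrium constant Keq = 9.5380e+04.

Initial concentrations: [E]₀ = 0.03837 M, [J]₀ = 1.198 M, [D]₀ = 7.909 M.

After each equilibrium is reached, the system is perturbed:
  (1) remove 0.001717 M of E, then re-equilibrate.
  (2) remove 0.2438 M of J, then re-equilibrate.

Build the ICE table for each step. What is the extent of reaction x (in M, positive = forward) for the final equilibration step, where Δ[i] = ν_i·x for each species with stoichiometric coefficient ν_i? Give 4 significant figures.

x = -5.1041e-04 M

Q₀ = 4484 vs Keq = 9.5380e+04 ⇒ Q<K, forward
Step 1:
                    E           J           D
  init        0.03837       1.198       7.909
  Δ          -0.02999    -0.01499     0.01499
  eq          0.00838       1.183       7.924
  solve Keq expr → x = 0.01499; check Q = 9.5380e+04
Then remove 0.001717 M of E.
Step 2:
                    E           J           D
  init       0.006663       1.183       7.924
  Δ          0.001714  8.5676e-04 -8.5676e-04
  eq         0.008377       1.184       7.923
  solve Keq expr → x = -8.5676e-04; check Q = 9.5380e+04
Then remove 0.2438 M of J.
Step 3:
                    E           J           D
  init       0.008377      0.9401       7.923
  Δ          0.001021  5.1041e-04 -5.1041e-04
  eq         0.009397      0.9406       7.923
  solve Keq expr → x = -5.1041e-04; check Q = 9.5380e+04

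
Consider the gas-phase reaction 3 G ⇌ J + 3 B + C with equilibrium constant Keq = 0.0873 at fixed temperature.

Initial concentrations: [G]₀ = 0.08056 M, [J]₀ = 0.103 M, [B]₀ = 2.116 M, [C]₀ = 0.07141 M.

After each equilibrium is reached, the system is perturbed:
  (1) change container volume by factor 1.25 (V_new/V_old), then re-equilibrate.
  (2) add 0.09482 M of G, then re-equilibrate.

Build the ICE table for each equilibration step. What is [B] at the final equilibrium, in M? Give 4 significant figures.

[B]_eq = 1.563 M

Q₀ = 133.3 vs Keq = 0.0873 ⇒ Q>K, reverse
Step 1:
                  G         J         B         C
  Initial   0.08056     0.103     2.116   0.07141
  Change     0.1942  -0.06474   -0.1942  -0.06474
  Equil      0.2748   0.03826     1.922   0.00667
  solve Keq expr → x = -0.06474; check Q = 0.0873
Then change container volume by factor 1.25 (V_new/V_old).
Step 2:
                  G         J         B         C
  Initial    0.2198   0.03061     1.537  0.005336
  Change  -0.005583  0.001861  0.005583  0.001861
  Equil      0.2142   0.03247     1.543  0.007197
  solve Keq expr → x = 0.001861; check Q = 0.0873
Then add 0.09482 M of G.
Step 3:
                  G         J         B         C
  Initial    0.3091   0.03247     1.543  0.007197
  Change   -0.02039  0.006798   0.02039  0.006798
  Equil      0.2887   0.03927     1.563   0.01399
  solve Keq expr → x = 0.006798; check Q = 0.0873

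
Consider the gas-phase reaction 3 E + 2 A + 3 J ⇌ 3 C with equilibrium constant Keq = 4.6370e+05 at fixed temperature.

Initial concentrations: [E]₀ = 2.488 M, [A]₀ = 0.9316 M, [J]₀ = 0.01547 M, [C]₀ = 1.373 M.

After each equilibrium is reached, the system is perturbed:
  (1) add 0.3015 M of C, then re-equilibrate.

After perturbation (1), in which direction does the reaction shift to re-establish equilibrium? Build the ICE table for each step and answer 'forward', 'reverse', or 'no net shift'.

Q₀ = 5.2303e+04 vs Keq = 4.6370e+05 ⇒ Q<K, forward
Step 1:
                  E         A         J         C
  init        2.488    0.9316   0.01547     1.373
  Δ         -0.0079 -0.005267   -0.0079    0.0079
  eq           2.48    0.9263   0.00757     1.381
  solve Keq expr → x = 0.002633; check Q = 4.6370e+05
Then add 0.3015 M of C.
Step 2:
                  E         A         J         C
  init         2.48    0.9263   0.00757     1.682
  Δ        0.001631  0.001087  0.001631 -0.001631
  eq          2.482    0.9274  0.009201     1.681
  solve Keq expr → x = -5.4355e-04; check Q = 4.6370e+05

Direction: reverse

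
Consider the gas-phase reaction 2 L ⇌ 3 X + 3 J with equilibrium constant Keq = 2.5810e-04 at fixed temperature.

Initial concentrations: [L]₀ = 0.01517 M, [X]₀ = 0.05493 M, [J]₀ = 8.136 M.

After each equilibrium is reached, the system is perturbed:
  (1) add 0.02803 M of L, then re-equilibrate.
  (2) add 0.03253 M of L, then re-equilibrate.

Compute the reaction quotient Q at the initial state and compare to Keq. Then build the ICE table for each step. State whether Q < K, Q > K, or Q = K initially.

Q₀ = 387.9; Q > K (proceeds reverse)

Q₀ = 387.9 vs Keq = 2.5810e-04 ⇒ Q>K, reverse
Step 1:
                   L          X          J
  init       0.01517    0.05493      8.136
  Δ           0.0359   -0.05385   -0.05385
  eq         0.05107   0.001084      8.082
  solve Keq expr → x = -0.01795; check Q = 2.5810e-04
Then add 0.02803 M of L.
Step 2:
                   L          X          J
  init        0.0791   0.001084      8.082
  Δ       -2.4281e-04 3.6421e-04 3.6421e-04
  eq         0.07885   0.001449      8.083
  solve Keq expr → x = 1.2140e-04; check Q = 2.5810e-04
Then add 0.03253 M of L.
Step 3:
                   L          X          J
  init        0.1114   0.001449      8.083
  Δ       -2.4818e-04 3.7227e-04 3.7227e-04
  eq          0.1111   0.001821      8.083
  solve Keq expr → x = 1.2409e-04; check Q = 2.5810e-04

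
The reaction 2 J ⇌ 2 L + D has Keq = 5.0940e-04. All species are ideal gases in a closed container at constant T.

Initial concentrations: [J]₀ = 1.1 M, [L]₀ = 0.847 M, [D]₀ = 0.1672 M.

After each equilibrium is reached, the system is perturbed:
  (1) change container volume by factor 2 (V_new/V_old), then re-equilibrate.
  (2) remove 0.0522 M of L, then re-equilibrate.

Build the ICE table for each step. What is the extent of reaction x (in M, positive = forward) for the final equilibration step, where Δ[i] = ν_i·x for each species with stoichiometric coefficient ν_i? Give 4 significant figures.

x = 0.0018 M

Q₀ = 0.09913 vs Keq = 5.0940e-04 ⇒ Q>K, reverse
Step 1:
                  J         L         D
  Initial       1.1     0.847    0.1672
  Change     0.3267   -0.3267   -0.1634
  Equil       1.427    0.5203  0.003831
  solve Keq expr → x = -0.1634; check Q = 5.0940e-04
Then change container volume by factor 2 (V_new/V_old).
Step 2:
                  J         L         D
  Initial    0.7134    0.2601  0.001915
  Change  -0.003552  0.003552  0.001776
  Equil      0.7098    0.2637  0.003691
  solve Keq expr → x = 0.001776; check Q = 5.0940e-04
Then remove 0.0522 M of L.
Step 3:
                  J         L         D
  Initial    0.7098    0.2115  0.003691
  Change  -0.003601  0.003601    0.0018
  Equil      0.7062    0.2151  0.005492
  solve Keq expr → x = 0.0018; check Q = 5.0940e-04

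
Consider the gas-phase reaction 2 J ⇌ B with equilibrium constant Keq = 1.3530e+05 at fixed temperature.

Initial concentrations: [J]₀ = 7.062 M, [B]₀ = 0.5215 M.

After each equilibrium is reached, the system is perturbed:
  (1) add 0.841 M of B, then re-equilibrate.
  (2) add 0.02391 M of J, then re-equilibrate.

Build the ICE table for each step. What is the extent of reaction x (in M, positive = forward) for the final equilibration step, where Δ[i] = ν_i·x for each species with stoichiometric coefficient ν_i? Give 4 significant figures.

x = 0.01195 M

Q₀ = 0.01046 vs Keq = 1.3530e+05 ⇒ Q<K, forward
Step 1:
                    J           B
  init          7.062      0.5215
  Δ            -7.057       3.528
  eq         0.005471        4.05
  solve Keq expr → x = 3.528; check Q = 1.3530e+05
Then add 0.841 M of B.
Step 2:
                    J           B
  init       0.005471       4.891
  Δ        5.4113e-04 -2.7056e-04
  eq         0.006012        4.89
  solve Keq expr → x = -2.7056e-04; check Q = 1.3530e+05
Then add 0.02391 M of J.
Step 3:
                    J           B
  init        0.02992        4.89
  Δ           -0.0239     0.01195
  eq         0.006019       4.902
  solve Keq expr → x = 0.01195; check Q = 1.3530e+05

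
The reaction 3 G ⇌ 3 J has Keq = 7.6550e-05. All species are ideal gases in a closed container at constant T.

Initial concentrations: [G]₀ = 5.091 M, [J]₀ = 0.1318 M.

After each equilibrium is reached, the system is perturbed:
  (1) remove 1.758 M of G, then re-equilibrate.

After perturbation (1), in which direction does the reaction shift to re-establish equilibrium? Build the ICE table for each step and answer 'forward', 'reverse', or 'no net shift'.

Q₀ = 1.7351e-05 vs Keq = 7.6550e-05 ⇒ Q<K, forward
Step 1:
                   G          J
  Initial      5.091     0.1318
  Change    -0.08093    0.08093
  Equil         5.01     0.2127
  solve Keq expr → x = 0.02698; check Q = 7.6550e-05
Then remove 1.758 M of G.
Step 2:
                   G          J
  Initial      3.252     0.2127
  Change      0.0716    -0.0716
  Equil        3.324     0.1411
  solve Keq expr → x = -0.02387; check Q = 7.6550e-05

Direction: reverse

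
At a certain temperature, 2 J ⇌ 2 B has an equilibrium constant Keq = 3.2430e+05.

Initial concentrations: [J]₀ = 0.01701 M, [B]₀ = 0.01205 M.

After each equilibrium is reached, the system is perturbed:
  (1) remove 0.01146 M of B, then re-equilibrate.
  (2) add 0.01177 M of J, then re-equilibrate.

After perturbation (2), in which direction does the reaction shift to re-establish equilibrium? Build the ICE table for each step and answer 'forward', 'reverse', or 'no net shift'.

Direction: forward

Q₀ = 0.5018 vs Keq = 3.2430e+05 ⇒ Q<K, forward
Step 1:
                  J         B
  init      0.01701   0.01205
  Δ        -0.01696   0.01696
  eq      5.0940e-05   0.02901
  solve Keq expr → x = 0.00848; check Q = 3.2430e+05
Then remove 0.01146 M of B.
Step 2:
                  J         B
  init    5.0940e-05   0.01755
  Δ       -2.0089e-05 2.0089e-05
  eq      3.0852e-05   0.01757
  solve Keq expr → x = 1.0044e-05; check Q = 3.2430e+05
Then add 0.01177 M of J.
Step 3:
                  J         B
  init       0.0118   0.01757
  Δ        -0.01175   0.01175
  eq      5.1484e-05   0.02932
  solve Keq expr → x = 0.005875; check Q = 3.2430e+05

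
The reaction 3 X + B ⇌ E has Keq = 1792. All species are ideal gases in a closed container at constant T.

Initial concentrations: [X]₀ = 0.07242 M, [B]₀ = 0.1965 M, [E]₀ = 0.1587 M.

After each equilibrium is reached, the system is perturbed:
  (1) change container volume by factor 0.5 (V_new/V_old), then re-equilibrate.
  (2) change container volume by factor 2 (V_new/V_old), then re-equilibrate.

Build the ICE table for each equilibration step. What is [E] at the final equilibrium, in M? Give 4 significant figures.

[E]_eq = 0.1574 M

Q₀ = 2126 vs Keq = 1792 ⇒ Q>K, reverse
Step 1:
                  X         B         E
  I         0.07242    0.1965    0.1587
  C        0.003875  0.001292 -0.001292
  E         0.07629    0.1978    0.1574
  solve Keq expr → x = -0.001292; check Q = 1792
Then change container volume by factor 0.5 (V_new/V_old).
Step 2:
                  X         B         E
  I          0.1526    0.3956    0.3148
  C        -0.07272  -0.02424   0.02424
  E         0.07987    0.3713    0.3391
  solve Keq expr → x = 0.02424; check Q = 1792
Then change container volume by factor 2 (V_new/V_old).
Step 3:
                  X         B         E
  I         0.03994    0.1857    0.1695
  C         0.03636   0.01212  -0.01212
  E         0.07629    0.1978    0.1574
  solve Keq expr → x = -0.01212; check Q = 1792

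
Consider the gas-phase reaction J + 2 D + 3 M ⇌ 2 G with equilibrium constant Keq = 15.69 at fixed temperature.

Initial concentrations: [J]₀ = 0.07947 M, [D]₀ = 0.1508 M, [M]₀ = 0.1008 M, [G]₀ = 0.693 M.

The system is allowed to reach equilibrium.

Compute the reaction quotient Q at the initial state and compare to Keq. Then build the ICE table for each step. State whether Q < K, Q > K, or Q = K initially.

Q₀ = 2.5947e+05; Q > K (proceeds reverse)

Q₀ = 2.5947e+05 vs Keq = 15.69 ⇒ Q>K, reverse
Step 1:
                   J          D          M          G
  I          0.07947     0.1508     0.1008      0.693
  C           0.1559     0.3118     0.4678    -0.3118
  E           0.2354     0.4626     0.5686     0.3812
  solve Keq expr → x = -0.1559; check Q = 15.69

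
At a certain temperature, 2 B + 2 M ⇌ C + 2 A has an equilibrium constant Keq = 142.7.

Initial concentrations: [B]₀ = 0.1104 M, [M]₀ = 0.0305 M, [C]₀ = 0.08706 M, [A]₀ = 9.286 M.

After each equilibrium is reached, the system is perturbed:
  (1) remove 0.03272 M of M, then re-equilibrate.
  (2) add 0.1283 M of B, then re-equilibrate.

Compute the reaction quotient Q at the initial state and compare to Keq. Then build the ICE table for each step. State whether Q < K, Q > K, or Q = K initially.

Q₀ = 6.6212e+05 vs Keq = 142.7 ⇒ Q>K, reverse
Step 1:
                    B           M           C           A
  Initial      0.1104      0.0305     0.08706       9.286
  Change       0.1643      0.1643    -0.08215     -0.1643
  Equil        0.2747      0.1948    0.004911       9.122
  solve Keq expr → x = -0.08215; check Q = 142.7
Then remove 0.03272 M of M.
Step 2:
                    B           M           C           A
  Initial      0.2747      0.1621    0.004911       9.122
  Change     0.002657    0.002657   -0.001328   -0.002657
  Equil        0.2774      0.1647    0.003582       9.119
  solve Keq expr → x = -0.001328; check Q = 142.7
Then add 0.1283 M of B.
Step 3:
                    B           M           C           A
  Initial      0.4057      0.1647    0.003582       9.119
  Change    -0.006506   -0.006506    0.003253    0.006506
  Equil        0.3991      0.1582    0.006835       9.126
  solve Keq expr → x = 0.003253; check Q = 142.7

Q₀ = 6.6212e+05; Q > K (proceeds reverse)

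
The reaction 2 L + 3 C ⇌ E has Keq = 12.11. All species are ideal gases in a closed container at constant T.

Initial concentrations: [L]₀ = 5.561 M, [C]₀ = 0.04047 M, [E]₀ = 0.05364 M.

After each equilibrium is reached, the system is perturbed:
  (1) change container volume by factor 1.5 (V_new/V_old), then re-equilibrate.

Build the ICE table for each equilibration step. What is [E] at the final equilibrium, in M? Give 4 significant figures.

Q₀ = 26.17 vs Keq = 12.11 ⇒ Q>K, reverse
Step 1:
                   L          C          E
  Initial      5.561    0.04047    0.05364
  Change    0.007086    0.01063  -0.003543
  Equil        5.568     0.0511     0.0501
  solve Keq expr → x = -0.003543; check Q = 12.11
Then change container volume by factor 1.5 (V_new/V_old).
Step 2:
                   L          C          E
  Initial      3.712    0.03407     0.0334
  Change      0.0134    0.02009  -0.006698
  Equil        3.725    0.05416     0.0267
  solve Keq expr → x = -0.006698; check Q = 12.11

[E]_eq = 0.0267 M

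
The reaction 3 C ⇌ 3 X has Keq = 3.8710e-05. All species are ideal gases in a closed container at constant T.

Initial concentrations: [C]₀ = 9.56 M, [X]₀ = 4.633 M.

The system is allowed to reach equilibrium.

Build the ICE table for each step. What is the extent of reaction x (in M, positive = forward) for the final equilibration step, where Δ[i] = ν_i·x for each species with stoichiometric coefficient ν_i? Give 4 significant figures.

Q₀ = 0.1138 vs Keq = 3.8710e-05 ⇒ Q>K, reverse
Step 1:
                    C           X
  init           9.56       4.633
  Δ             4.169      -4.169
  eq            13.73      0.4644
  solve Keq expr → x = -1.39; check Q = 3.8710e-05

x = -1.39 M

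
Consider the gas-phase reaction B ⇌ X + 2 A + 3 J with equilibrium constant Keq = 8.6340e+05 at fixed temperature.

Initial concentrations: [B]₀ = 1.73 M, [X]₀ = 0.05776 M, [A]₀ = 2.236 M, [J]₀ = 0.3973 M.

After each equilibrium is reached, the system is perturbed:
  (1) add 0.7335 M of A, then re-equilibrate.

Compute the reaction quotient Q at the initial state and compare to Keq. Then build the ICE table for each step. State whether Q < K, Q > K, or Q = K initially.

Q₀ = 0.01047; Q < K (proceeds forward)

Q₀ = 0.01047 vs Keq = 8.6340e+05 ⇒ Q<K, forward
Step 1:
                  B         X         A         J
  init         1.73   0.05776     2.236    0.3973
  Δ          -1.719     1.719     3.437     5.156
  eq        0.01134     1.776     5.673     5.553
  solve Keq expr → x = 1.719; check Q = 8.6340e+05
Then add 0.7335 M of A.
Step 2:
                  B         X         A         J
  init      0.01134     1.776     6.407     5.553
  Δ        0.003001 -0.003001 -0.006001 -0.009002
  eq        0.01434     1.773     6.401     5.544
  solve Keq expr → x = -0.003001; check Q = 8.6340e+05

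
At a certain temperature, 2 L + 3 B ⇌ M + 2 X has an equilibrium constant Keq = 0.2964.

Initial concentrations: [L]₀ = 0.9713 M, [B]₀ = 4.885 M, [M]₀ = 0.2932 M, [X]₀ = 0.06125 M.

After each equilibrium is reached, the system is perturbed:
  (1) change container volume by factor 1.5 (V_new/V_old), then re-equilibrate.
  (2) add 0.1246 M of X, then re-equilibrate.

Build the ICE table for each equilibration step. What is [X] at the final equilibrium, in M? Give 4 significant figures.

Q₀ = 1.0002e-05 vs Keq = 0.2964 ⇒ Q<K, forward
Step 1:
                   L          B          M          X
  Initial     0.9713      4.885     0.2932    0.06125
  Change     -0.7893     -1.184     0.3947     0.7893
  Equil        0.182      3.701     0.6879     0.8506
  solve Keq expr → x = 0.3947; check Q = 0.2964
Then change container volume by factor 1.5 (V_new/V_old).
Step 2:
                   L          B          M          X
  Initial     0.1213      2.467     0.4586      0.567
  Change     0.03885    0.05828   -0.01943   -0.03885
  Equil       0.1602      2.526     0.4391     0.5282
  solve Keq expr → x = -0.01943; check Q = 0.2964
Then add 0.1246 M of X.
Step 3:
                   L          B          M          X
  Initial     0.1602      2.526     0.4391     0.6528
  Change     0.02396    0.03594   -0.01198   -0.02396
  Equil       0.1841      2.562     0.4272     0.6288
  solve Keq expr → x = -0.01198; check Q = 0.2964

[X]_eq = 0.6288 M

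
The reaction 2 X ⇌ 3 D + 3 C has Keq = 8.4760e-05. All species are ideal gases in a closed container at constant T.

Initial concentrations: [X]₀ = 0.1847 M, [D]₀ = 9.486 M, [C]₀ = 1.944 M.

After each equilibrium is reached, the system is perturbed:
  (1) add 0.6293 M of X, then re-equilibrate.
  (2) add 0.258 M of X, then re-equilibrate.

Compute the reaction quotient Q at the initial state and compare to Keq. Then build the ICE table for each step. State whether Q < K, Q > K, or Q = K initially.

Q₀ = 1.8382e+05; Q > K (proceeds reverse)

Q₀ = 1.8382e+05 vs Keq = 8.4760e-05 ⇒ Q>K, reverse
Step 1:
                   X          D          C
  Initial     0.1847      9.486      1.944
  Change       1.291     -1.936     -1.936
  Equil        1.476       7.55   0.007542
  solve Keq expr → x = -0.6455; check Q = 8.4760e-05
Then add 0.6293 M of X.
Step 2:
                   X          D          C
  Initial      2.105       7.55   0.007542
  Change   -0.001339   0.002008   0.002008
  Equil        2.104      7.552    0.00955
  solve Keq expr → x = 6.6946e-04; check Q = 8.4760e-05
Then add 0.258 M of X.
Step 3:
                   X          D          C
  Initial      2.362      7.552    0.00955
  Change  -5.0878e-04 7.6317e-04 7.6317e-04
  Equil        2.361      7.552    0.01031
  solve Keq expr → x = 2.5439e-04; check Q = 8.4760e-05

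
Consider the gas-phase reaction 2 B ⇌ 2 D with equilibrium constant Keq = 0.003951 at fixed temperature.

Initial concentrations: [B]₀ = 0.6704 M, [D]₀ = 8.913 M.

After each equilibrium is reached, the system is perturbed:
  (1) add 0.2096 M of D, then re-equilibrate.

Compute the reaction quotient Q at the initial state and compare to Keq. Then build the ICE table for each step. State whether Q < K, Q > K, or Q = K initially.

Q₀ = 176.8 vs Keq = 0.003951 ⇒ Q>K, reverse
Step 1:
                  B         D
  I          0.6704     8.913
  C           8.346    -8.346
  E           9.017    0.5668
  solve Keq expr → x = -4.173; check Q = 0.003951
Then add 0.2096 M of D.
Step 2:
                  B         D
  I           9.017    0.7764
  C          0.1972   -0.1972
  E           9.214    0.5792
  solve Keq expr → x = -0.0986; check Q = 0.003951

Q₀ = 176.8; Q > K (proceeds reverse)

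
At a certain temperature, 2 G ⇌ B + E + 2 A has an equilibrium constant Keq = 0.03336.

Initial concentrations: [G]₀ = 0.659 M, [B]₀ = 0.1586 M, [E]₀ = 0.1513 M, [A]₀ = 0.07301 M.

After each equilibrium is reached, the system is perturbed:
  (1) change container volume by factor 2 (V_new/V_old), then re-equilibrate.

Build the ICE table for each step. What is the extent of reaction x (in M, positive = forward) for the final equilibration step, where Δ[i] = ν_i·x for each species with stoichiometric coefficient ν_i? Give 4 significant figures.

Q₀ = 2.9453e-04 vs Keq = 0.03336 ⇒ Q<K, forward
Step 1:
                   G          B          E          A
  I            0.659     0.1586     0.1513    0.07301
  C          -0.2243     0.1121     0.1121     0.2243
  E           0.4347     0.2707     0.2634     0.2973
  solve Keq expr → x = 0.1121; check Q = 0.03336
Then change container volume by factor 2 (V_new/V_old).
Step 2:
                   G          B          E          A
  I           0.2174     0.1354     0.1317     0.1486
  C         -0.04789    0.02395    0.02395    0.04789
  E           0.1695     0.1593     0.1557     0.1965
  solve Keq expr → x = 0.02395; check Q = 0.03336

x = 0.02395 M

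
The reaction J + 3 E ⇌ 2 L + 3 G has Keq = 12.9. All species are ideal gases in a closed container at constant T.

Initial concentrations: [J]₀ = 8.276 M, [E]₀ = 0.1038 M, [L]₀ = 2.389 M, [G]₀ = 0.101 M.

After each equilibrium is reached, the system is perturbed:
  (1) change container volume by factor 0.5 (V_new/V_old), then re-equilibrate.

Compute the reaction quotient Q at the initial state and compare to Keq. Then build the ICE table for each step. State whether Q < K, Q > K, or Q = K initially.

Q₀ = 0.6353 vs Keq = 12.9 ⇒ Q<K, forward
Step 1:
                  J         E         L         G
  Initial     8.276    0.1038     2.389     0.101
  Change   -0.01579  -0.04738   0.03158   0.04738
  Equil        8.26   0.05642     2.421    0.1484
  solve Keq expr → x = 0.01579; check Q = 12.9
Then change container volume by factor 0.5 (V_new/V_old).
Step 2:
                  J         E         L         G
  Initial     16.52    0.1128     4.841    0.2968
  Change   0.006552   0.01966   -0.0131  -0.01966
  Equil       16.53    0.1325     4.828    0.2771
  solve Keq expr → x = -0.006552; check Q = 12.9

Q₀ = 0.6353; Q < K (proceeds forward)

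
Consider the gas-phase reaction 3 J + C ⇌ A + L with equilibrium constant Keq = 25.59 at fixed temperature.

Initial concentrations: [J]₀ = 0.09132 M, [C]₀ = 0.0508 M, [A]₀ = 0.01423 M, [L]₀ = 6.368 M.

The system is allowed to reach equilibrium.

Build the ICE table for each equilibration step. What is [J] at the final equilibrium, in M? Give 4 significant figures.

Q₀ = 2342 vs Keq = 25.59 ⇒ Q>K, reverse
Step 1:
                   J          C          A          L
  Initial    0.09132     0.0508    0.01423      6.368
  Change     0.04089    0.01363   -0.01363   -0.01363
  Equil       0.1322    0.06443 5.9964e-04      6.354
  solve Keq expr → x = -0.01363; check Q = 25.59

[J]_eq = 0.1322 M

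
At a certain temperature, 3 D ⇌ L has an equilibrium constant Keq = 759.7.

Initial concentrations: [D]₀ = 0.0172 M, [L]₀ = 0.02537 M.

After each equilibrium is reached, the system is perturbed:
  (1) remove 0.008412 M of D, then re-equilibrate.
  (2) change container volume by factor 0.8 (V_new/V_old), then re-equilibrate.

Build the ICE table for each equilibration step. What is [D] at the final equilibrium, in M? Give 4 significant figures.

[D]_eq = 0.03193 M

Q₀ = 4986 vs Keq = 759.7 ⇒ Q>K, reverse
Step 1:
                  D         L
  I          0.0172   0.02537
  C         0.01305 -0.004349
  E         0.03025   0.02102
  solve Keq expr → x = -0.004349; check Q = 759.7
Then remove 0.008412 M of D.
Step 2:
                  D         L
  I         0.02183   0.02102
  C        0.007212 -0.002404
  E         0.02905   0.01862
  solve Keq expr → x = -0.002404; check Q = 759.7
Then change container volume by factor 0.8 (V_new/V_old).
Step 3:
                  D         L
  I         0.03631   0.02327
  C       -0.004378  0.001459
  E         0.03193   0.02473
  solve Keq expr → x = 0.001459; check Q = 759.7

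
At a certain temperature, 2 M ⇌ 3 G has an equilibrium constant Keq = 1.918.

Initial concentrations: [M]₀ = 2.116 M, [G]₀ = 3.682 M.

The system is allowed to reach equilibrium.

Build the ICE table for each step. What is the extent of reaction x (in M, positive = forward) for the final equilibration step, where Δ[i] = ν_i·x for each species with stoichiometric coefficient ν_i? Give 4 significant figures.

Q₀ = 11.15 vs Keq = 1.918 ⇒ Q>K, reverse
Step 1:
                  M         G
  I           2.116     3.682
  C          0.7741    -1.161
  E            2.89     2.521
  solve Keq expr → x = -0.387; check Q = 1.918

x = -0.387 M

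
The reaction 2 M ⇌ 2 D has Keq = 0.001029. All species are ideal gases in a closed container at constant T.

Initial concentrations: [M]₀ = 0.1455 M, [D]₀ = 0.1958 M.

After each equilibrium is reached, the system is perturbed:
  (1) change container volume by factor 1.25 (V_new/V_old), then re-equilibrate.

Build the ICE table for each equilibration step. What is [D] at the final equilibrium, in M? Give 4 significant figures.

Q₀ = 1.811 vs Keq = 0.001029 ⇒ Q>K, reverse
Step 1:
                    M           D
  init         0.1455      0.1958
  Δ            0.1852     -0.1852
  eq           0.3307     0.01061
  solve Keq expr → x = -0.0926; check Q = 0.001029
Then change container volume by factor 1.25 (V_new/V_old).
Step 2:
                    M           D
  init         0.2646    0.008486
  Δ                 0           0
  eq           0.2646    0.008486
  solve Keq expr → x = 0; check Q = 0.001029

[D]_eq = 0.008486 M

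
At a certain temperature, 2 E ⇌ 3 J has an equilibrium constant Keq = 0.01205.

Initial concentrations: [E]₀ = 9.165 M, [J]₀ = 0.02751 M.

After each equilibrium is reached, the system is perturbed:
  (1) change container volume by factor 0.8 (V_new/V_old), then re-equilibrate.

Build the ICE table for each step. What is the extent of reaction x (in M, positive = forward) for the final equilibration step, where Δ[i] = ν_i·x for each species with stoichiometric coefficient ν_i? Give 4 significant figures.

x = -0.02735 M

Q₀ = 2.4786e-07 vs Keq = 0.01205 ⇒ Q<K, forward
Step 1:
                  E         J
  Initial     9.165   0.02751
  Change    -0.6205    0.9307
  Equil       8.545    0.9582
  solve Keq expr → x = 0.3102; check Q = 0.01205
Then change container volume by factor 0.8 (V_new/V_old).
Step 2:
                  E         J
  Initial     10.68     1.198
  Change    0.05471  -0.08206
  Equil       10.74     1.116
  solve Keq expr → x = -0.02735; check Q = 0.01205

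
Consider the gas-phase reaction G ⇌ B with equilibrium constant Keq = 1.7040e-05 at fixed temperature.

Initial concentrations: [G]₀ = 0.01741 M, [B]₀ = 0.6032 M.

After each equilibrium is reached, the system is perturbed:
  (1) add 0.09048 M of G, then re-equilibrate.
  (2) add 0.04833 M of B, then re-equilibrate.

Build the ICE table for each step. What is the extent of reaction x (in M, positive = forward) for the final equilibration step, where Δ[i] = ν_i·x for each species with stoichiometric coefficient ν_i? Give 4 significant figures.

Q₀ = 34.65 vs Keq = 1.7040e-05 ⇒ Q>K, reverse
Step 1:
                    G           B
  I           0.01741      0.6032
  C            0.6032     -0.6032
  E            0.6206  1.0575e-05
  solve Keq expr → x = -0.6032; check Q = 1.7040e-05
Then add 0.09048 M of G.
Step 2:
                    G           B
  I            0.7111  1.0575e-05
  C       -1.5418e-06  1.5418e-06
  E            0.7111  1.2117e-05
  solve Keq expr → x = 1.5418e-06; check Q = 1.7040e-05
Then add 0.04833 M of B.
Step 3:
                    G           B
  I            0.7111     0.04834
  C           0.04833    -0.04833
  E            0.7594  1.2940e-05
  solve Keq expr → x = -0.04833; check Q = 1.7040e-05

x = -0.04833 M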